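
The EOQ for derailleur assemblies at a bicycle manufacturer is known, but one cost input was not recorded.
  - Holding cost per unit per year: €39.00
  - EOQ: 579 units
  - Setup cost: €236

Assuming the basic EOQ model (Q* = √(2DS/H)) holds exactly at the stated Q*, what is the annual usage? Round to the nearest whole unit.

From Q* = √(2DS/H) ⇒ Q*² = 2DS/H.
D = Q²H / (2S) = 579² × 39 / (2 × 236) = 27,700.00

27,700 units per year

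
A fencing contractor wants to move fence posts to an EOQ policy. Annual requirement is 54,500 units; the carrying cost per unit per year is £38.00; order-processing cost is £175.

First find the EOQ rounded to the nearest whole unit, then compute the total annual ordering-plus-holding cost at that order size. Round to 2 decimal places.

£26,923.05

Q* = √(2·D·S / H) = √(2·54,500·175 / 38) = √501,973.7 ≈ 708.50 → Q = 709 units
Annual ordering cost = (D/Q)·S = (54,500/709) × 175 = £13,452.05
Annual holding cost  = (Q/2)·H = (709/2) × 38 = £13,471.00
Total = £13,452.05 + £13,471.00 = £26,923.05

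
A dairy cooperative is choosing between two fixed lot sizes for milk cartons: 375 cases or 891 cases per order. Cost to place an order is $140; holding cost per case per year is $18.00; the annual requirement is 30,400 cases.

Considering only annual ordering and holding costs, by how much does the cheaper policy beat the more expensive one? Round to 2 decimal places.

$1,928.68

TC(Q) = (D/Q)S + (Q/2)H
TC(375) = (30,400/375)×140 + (375/2)×18 = $14,724.33
TC(891) = (30,400/891)×140 + (891/2)×18 = $12,795.66
Cheaper: Q = 891.  Difference = $1,928.68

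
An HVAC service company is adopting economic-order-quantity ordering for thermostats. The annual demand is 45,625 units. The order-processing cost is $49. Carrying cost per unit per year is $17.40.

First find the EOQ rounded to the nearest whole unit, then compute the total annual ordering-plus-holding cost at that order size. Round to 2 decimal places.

$8,820.42

EOQ = √(2DS/H) = √(2 × 45,625 × 49 / 17.4)
    = √(256,968.39) ≈ 506.92 → Q = 507 units
Orders/yr = 45,625/507 = 89.990; ordering cost = 89.990 × $49 = $4,409.52
Average inventory = 507/2 = 253.5; holding cost = 253.5 × $17.4 = $4,410.90
Total = $4,409.52 + $4,410.90 = $8,820.42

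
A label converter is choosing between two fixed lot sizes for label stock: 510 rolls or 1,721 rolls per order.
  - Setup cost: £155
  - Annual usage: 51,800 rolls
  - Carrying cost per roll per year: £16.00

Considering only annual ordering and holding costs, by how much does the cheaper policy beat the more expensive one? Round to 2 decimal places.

For each Q, cost = (D/Q)·S + (Q/2)·H.
TC(510) = (51,800/510)×155 + (510/2)×16 = £19,823.14
TC(1,721) = (51,800/1,721)×155 + (1,721/2)×16 = £18,433.31
Lots of 1,721 are cheaper by £1,389.83.

£1,389.83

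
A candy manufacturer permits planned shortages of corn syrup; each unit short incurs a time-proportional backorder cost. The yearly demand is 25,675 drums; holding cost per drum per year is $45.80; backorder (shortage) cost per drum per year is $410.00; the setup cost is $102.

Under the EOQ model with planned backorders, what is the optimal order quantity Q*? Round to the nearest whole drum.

357 drums

Q* = √(2DS/H) · √((H + b)/b)
   = √(2 × 25,675 × 102 / 45.8) · √((45.8 + 410) / 410)
   = 338.172 × 1.0544 ≈ 356.56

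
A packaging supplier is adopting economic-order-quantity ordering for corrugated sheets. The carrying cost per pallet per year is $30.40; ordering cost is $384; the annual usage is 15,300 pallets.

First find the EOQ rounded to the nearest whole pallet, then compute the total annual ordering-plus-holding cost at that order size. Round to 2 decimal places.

$18,900.06

Q* = √(2·D·S / H) = √(2·15,300·384 / 30.4) = √386,526.3 ≈ 621.71 → Q = 622 pallets
Annual ordering cost = (D/Q)·S = (15,300/622) × 384 = $9,445.66
Annual holding cost  = (Q/2)·H = (622/2) × 30.4 = $9,454.40
Total = $9,445.66 + $9,454.40 = $18,900.06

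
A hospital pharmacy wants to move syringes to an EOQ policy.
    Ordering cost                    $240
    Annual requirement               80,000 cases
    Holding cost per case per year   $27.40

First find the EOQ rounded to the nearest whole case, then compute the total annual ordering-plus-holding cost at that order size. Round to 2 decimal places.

$32,437.02

Optimal lot size Q* = (2 × 80,000 × $240 / $27.4)^½ ≈ 1,183.83 → Q = 1,184 cases
Orders/yr = 80,000/1,184 = 67.568; ordering cost = 67.568 × $240 = $16,216.22
Average inventory = 1,184/2 = 592; holding cost = 592 × $27.4 = $16,220.80
Total = $16,216.22 + $16,220.80 = $32,437.02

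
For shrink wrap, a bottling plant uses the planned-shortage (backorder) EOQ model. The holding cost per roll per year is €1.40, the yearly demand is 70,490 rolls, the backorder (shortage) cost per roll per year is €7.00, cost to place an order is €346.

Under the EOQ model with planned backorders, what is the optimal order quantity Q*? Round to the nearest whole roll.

Basic EOQ = √(2·70,490·346/1.4) = 5,902.728
Backorder adjustment √((H+b)/b) = √((1.4+7)/7) = 1.0954
Q* = 5,902.728 × 1.0954 ≈ 6,466.11

6,466 rolls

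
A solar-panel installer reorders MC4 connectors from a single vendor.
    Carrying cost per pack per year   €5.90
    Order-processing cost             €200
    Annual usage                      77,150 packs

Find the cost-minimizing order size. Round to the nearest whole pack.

2,287 packs

Q* = √(2·D·S / H) = √(2·77,150·200 / 5.9) = √5,230,508.5 ≈ 2,287.03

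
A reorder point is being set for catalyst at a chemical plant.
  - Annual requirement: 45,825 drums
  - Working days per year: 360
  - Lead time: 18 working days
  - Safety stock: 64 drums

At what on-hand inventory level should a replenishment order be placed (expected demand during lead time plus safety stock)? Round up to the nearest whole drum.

Daily demand d = 45,825 / 360 = 127.292 drums/day
Demand during lead time = 127.292 × 18 = 2,291.25
Reorder point = 2,291.25 + 64 = 2,355.25 → round up

2,356 drums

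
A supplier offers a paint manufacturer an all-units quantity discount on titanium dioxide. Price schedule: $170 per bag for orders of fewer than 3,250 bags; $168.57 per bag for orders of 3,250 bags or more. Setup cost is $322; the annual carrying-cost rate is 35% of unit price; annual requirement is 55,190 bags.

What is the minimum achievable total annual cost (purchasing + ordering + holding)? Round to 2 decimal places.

$9,404,720.54

H₁ = 35%×$170 = $59.5000;  H₂ = 35%×$168.57 = $58.9995
EOQ₁ = √(2×55,190×322/59.5000) = 772.88  (< 3,250, feasible at tier 1)
EOQ₂ = √(2×55,190×322/58.9995) = 776.16  (< 3,250 → use Q = 3,250 at tier-2 price)
TC(tier 1 (EOQ₁), Q≈772.9) = $9,428,286.63
TC(tier 2, Q≈3,250.0) = $9,404,720.54
Minimum at tier 2: $9,404,720.54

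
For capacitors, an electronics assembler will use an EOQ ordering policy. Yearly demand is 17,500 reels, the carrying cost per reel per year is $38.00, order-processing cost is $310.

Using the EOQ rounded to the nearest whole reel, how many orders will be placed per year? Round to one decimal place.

32.8 orders per year

Optimal lot size Q* = (2 × 17,500 × $310 / $38)^½ ≈ 534.35 → Q = 534
N = D/Q = 17,500/534 ≈ 32.772 orders/yr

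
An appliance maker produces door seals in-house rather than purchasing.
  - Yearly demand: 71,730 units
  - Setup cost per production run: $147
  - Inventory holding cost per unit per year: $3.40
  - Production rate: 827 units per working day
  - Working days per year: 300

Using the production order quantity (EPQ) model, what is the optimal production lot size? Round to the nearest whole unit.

d = 71,730/300 = 239.1000 units/day;  effective holding cost H(1 − d/p) = 3.4·(1 − 239.1000/827) = 2.41700
Q* = √(2DS / H_eff) = √(2·71,730·147 / 2.41700) ≈ 2,953.83

2,954 units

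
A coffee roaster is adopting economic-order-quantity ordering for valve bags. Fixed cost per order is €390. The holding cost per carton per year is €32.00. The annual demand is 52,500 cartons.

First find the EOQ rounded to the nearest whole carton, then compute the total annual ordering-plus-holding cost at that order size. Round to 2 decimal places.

€36,199.45

EOQ = √(2DS/H) = √(2 × 52,500 × 390 / 32)
    = √(1,279,687.50) ≈ 1,131.23 → Q = 1,131 cartons
Annual ordering cost = (D/Q)·S = (52,500/1,131) × 390 = €18,103.45
Annual holding cost  = (Q/2)·H = (1,131/2) × 32 = €18,096.00
Total = €18,103.45 + €18,096.00 = €36,199.45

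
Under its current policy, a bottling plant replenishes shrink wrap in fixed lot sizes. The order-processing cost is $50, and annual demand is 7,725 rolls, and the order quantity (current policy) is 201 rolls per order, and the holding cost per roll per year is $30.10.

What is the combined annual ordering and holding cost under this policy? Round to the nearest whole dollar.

Annual ordering cost = (D/Q)·S = (7,725/201) × 50 = $1,921.64
Annual holding cost  = (Q/2)·H = (201/2) × 30.1 = $3,025.05
Total = $1,921.64 + $3,025.05 = $4,946.69

$4,947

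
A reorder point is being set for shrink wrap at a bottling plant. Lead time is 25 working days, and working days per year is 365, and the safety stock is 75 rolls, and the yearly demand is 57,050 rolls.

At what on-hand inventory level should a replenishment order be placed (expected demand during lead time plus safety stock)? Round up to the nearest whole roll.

Daily demand d = 57,050 / 365 = 156.301 rolls/day
Demand during lead time = 156.301 × 25 = 3,907.53
Reorder point = 3,907.53 + 75 = 3,982.53 → round up

3,983 rolls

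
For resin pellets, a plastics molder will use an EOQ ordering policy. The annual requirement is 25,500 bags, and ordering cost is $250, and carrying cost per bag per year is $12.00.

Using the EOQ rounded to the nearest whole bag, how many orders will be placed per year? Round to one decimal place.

Q* = √(2·D·S / H) = √(2·25,500·250 / 12) = √1,062,500.0 ≈ 1,030.78 → Q = 1,031
N = D/Q = 25,500/1,031 ≈ 24.733 orders/yr

24.7 orders per year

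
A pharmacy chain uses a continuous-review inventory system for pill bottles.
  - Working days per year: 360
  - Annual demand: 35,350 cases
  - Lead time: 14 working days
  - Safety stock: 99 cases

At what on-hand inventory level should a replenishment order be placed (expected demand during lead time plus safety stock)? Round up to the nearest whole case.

Daily demand d = 35,350 / 360 = 98.194 cases/day
Demand during lead time = 98.194 × 14 = 1,374.72
Reorder point = 1,374.72 + 99 = 1,473.72 → round up

1,474 cases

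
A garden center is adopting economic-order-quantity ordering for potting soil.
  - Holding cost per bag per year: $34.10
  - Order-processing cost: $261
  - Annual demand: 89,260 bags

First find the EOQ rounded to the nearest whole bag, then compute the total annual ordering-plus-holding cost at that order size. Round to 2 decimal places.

$39,860.33

EOQ = √(2DS/H) = √(2 × 89,260 × 261 / 34.1)
    = √(1,366,384.75) ≈ 1,168.92 → Q = 1,169 bags
Annual ordering cost = (D/Q)·S = (89,260/1,169) × 261 = $19,928.88
Annual holding cost  = (Q/2)·H = (1,169/2) × 34.1 = $19,931.45
Total = $19,928.88 + $19,931.45 = $39,860.33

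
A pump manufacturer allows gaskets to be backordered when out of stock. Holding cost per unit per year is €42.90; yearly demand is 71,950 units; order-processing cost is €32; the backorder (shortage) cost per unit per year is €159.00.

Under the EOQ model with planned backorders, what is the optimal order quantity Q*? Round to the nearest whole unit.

Q* = √(2DS/H) · √((H + b)/b)
   = √(2 × 71,950 × 32 / 42.9) · √((42.9 + 159) / 159)
   = 327.625 × 1.1269 ≈ 369.19

369 units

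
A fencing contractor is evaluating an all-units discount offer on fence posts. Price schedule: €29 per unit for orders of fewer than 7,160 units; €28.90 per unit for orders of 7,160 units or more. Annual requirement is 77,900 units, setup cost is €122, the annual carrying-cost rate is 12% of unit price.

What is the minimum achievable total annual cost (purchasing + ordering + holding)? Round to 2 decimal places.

€2,265,052.79

H₁ = 12%×€29 = €3.4800;  H₂ = 12%×€28.90 = €3.4680
EOQ₁ = √(2×77,900×122/3.4800) = 2,337.08  (< 7,160, feasible at tier 1)
EOQ₂ = √(2×77,900×122/3.4680) = 2,341.12  (< 7,160 → use Q = 7,160 at tier-2 price)
TC(tier 1 (EOQ₁), Q≈2,337.1) = €2,267,233.05
TC(tier 2, Q≈7,160.0) = €2,265,052.79
Minimum at tier 2: €2,265,052.79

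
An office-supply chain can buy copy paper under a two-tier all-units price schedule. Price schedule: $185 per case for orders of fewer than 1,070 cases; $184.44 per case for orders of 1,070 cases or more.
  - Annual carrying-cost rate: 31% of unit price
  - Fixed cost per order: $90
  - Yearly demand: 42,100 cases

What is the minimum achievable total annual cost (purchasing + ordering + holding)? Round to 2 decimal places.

$7,799,054.50

H₁ = 31%×$185 = $57.3500;  H₂ = 31%×$184.44 = $57.1764
EOQ₁ = √(2×42,100×90/57.3500) = 363.51  (< 1,070, feasible at tier 1)
EOQ₂ = √(2×42,100×90/57.1764) = 364.06  (< 1,070 → use Q = 1,070 at tier-2 price)
TC(tier 1 (EOQ₁), Q≈363.5) = $7,809,347.02
TC(tier 2, Q≈1,070.0) = $7,799,054.50
Minimum at tier 2: $7,799,054.50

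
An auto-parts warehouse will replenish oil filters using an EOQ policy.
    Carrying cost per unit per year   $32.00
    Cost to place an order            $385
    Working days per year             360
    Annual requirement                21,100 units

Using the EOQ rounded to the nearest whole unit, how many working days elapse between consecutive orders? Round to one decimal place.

2DS/H = 2·21,100·385/32 = 507,718.75
EOQ = √507,718.75 ≈ 712.54 → Q = 713 units
Cycle time = (working days × Q)/D = (360 × 713) / 21,100 = 12.165 days

12.2 days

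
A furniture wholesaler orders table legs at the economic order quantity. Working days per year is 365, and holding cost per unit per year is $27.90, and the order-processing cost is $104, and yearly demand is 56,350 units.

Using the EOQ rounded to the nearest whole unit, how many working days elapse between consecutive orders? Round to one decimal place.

2DS/H = 2·56,350·104/27.9 = 420,100.36
EOQ = √420,100.36 ≈ 648.15 → Q = 648 units
Days between orders = 365 / (D/Q) = 365 / 86.960 ≈ 4.197

4.2 days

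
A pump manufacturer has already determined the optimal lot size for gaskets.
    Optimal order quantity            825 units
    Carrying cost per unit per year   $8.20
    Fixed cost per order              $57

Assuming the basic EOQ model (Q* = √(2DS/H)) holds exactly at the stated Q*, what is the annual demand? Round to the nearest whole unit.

48,957 units per year

From Q* = √(2DS/H) ⇒ Q*² = 2DS/H.
D = Q²H / (2S) = 825² × 8.2 / (2 × 57) = 48,957.24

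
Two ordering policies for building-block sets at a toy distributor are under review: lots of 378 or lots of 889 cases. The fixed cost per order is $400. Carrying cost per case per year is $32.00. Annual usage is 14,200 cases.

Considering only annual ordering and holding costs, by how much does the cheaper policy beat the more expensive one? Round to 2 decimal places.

$461.25

Annual cost at Q: ordering D·S/Q plus holding Q·H/2.
TC(378) = (14,200/378)×400 + (378/2)×32 = $21,074.46
TC(889) = (14,200/889)×400 + (889/2)×32 = $20,613.20
Cheaper: Q = 889.  Difference = $461.25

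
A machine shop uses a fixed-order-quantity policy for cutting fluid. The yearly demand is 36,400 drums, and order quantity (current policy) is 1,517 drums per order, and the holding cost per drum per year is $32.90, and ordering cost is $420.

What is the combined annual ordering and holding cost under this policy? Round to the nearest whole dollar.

Annual ordering cost = (D/Q)·S = (36,400/1,517) × 420 = $10,077.79
Annual holding cost  = (Q/2)·H = (1,517/2) × 32.9 = $24,954.65
Total = $10,077.79 + $24,954.65 = $35,032.44

$35,032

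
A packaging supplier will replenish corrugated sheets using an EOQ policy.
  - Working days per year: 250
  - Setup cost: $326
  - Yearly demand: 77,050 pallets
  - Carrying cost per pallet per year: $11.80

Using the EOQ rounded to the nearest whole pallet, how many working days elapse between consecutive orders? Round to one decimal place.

6.7 days

EOQ = √(2DS/H) = √(2 × 77,050 × 326 / 11.8)
    = √(4,257,338.98) ≈ 2,063.33 → Q = 2,063 pallets
Cycle time = (working days × Q)/D = (250 × 2,063) / 77,050 = 6.694 days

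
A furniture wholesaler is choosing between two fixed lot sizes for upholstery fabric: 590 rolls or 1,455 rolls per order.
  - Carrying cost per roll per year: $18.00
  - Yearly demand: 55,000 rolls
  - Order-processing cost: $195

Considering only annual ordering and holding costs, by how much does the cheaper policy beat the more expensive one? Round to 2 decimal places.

TC(Q) = (D/Q)S + (Q/2)H
TC(590) = (55,000/590)×195 + (590/2)×18 = $23,487.97
TC(1,455) = (55,000/1,455)×195 + (1,455/2)×18 = $20,466.13
Cheaper: Q = 1,455.  Difference = $3,021.83

$3,021.83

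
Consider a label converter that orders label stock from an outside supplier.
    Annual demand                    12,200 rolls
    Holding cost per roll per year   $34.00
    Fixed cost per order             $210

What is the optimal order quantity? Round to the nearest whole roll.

388 rolls

EOQ = √(2DS/H) = √(2 × 12,200 × 210 / 34)
    = √(150,705.88) ≈ 388.21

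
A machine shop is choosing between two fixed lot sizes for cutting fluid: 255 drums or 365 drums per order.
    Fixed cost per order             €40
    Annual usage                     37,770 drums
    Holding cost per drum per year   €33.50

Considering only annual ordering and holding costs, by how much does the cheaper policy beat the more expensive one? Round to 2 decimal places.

€56.97

TC(Q) = (D/Q)S + (Q/2)H
TC(255) = (37,770/255)×40 + (255/2)×33.5 = €10,195.96
TC(365) = (37,770/365)×40 + (365/2)×33.5 = €10,252.93
Cheaper: Q = 255.  Difference = €56.97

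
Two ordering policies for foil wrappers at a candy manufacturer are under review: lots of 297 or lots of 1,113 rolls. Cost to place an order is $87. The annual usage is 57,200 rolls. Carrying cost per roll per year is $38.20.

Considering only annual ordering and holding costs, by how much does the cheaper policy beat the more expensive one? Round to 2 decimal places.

$3,301.20

TC(Q) = (D/Q)S + (Q/2)H
TC(297) = (57,200/297)×87 + (297/2)×38.2 = $22,428.26
TC(1,113) = (57,200/1,113)×87 + (1,113/2)×38.2 = $25,729.46
|ΔTC| = |$22,428.26 − $25,729.46| = $3,301.20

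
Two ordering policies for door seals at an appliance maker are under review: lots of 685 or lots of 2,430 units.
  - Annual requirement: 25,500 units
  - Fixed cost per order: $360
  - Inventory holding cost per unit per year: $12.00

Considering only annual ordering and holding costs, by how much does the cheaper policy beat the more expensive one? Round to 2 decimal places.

$846.32

TC(Q) = (D/Q)S + (Q/2)H
TC(685) = (25,500/685)×360 + (685/2)×12 = $17,511.46
TC(2,430) = (25,500/2,430)×360 + (2,430/2)×12 = $18,357.78
Cheaper: Q = 685.  Difference = $846.32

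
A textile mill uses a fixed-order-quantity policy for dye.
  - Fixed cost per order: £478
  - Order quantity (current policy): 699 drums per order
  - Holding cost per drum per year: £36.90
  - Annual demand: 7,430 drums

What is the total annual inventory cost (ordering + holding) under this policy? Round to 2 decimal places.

£17,977.44

Annual ordering cost = (D/Q)·S = (7,430/699) × 478 = £5,080.89
Annual holding cost  = (Q/2)·H = (699/2) × 36.9 = £12,896.55
Total = £5,080.89 + £12,896.55 = £17,977.44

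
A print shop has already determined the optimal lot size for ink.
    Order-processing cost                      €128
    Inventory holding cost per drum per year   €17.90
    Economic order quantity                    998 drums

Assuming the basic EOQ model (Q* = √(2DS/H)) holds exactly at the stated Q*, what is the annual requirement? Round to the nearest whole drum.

EOQ relation: Q² = 2DS/H, so rearrange for the unknown.
D = Q²H / (2S) = 998² × 17.9 / (2 × 128) = 69,642.47

69,642 drums per year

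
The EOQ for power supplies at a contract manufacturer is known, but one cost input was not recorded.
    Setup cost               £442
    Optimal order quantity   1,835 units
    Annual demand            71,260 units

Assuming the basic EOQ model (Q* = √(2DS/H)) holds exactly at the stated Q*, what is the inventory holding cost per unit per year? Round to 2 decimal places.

£18.71

Since Q* = (2DS/H)^½, squaring gives Q*²·H = 2DS.
H = 2DS / Q² = 2 × 71,260 × 442 / 1,835² = 18.7079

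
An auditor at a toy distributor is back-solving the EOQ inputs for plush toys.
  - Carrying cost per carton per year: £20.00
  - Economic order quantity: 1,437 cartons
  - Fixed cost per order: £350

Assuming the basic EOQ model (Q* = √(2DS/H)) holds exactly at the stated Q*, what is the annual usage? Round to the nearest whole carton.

Since Q* = (2DS/H)^½, squaring gives Q*²·H = 2DS.
D = Q²H / (2S) = 1,437² × 20 / (2 × 350) = 58,999.11

58,999 cartons per year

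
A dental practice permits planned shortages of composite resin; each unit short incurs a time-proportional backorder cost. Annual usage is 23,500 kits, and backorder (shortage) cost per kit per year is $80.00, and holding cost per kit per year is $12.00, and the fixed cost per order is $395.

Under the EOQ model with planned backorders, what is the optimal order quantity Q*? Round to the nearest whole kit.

Basic EOQ = √(2·23,500·395/12) = 1,243.818
Backorder adjustment √((H+b)/b) = √((12+80)/80) = 1.0724
Q* = 1,243.818 × 1.0724 ≈ 1,333.85

1,334 kits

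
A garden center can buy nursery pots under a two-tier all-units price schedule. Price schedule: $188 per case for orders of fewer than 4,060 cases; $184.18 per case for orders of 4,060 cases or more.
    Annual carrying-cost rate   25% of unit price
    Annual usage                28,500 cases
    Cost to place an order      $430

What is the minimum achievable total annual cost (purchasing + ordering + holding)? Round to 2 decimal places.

H₁ = 25%×$188 = $47.0000;  H₂ = 25%×$184.18 = $46.0450
EOQ₁ = √(2×28,500×430/47.0000) = 722.14  (< 4,060, feasible at tier 1)
EOQ₂ = √(2×28,500×430/46.0450) = 729.59  (< 4,060 → use Q = 4,060 at tier-2 price)
TC(tier 1 (EOQ₁), Q≈722.1) = $5,391,940.68
TC(tier 2, Q≈4,060.0) = $5,345,619.82
Minimum at tier 2: $5,345,619.82

$5,345,619.82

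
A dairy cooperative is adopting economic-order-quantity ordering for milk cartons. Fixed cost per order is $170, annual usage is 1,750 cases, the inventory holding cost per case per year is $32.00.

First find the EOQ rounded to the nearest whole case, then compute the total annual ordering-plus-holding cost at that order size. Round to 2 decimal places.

Optimal lot size Q* = (2 × 1,750 × $170 / $32)^½ ≈ 136.36 → Q = 136 cases
Annual ordering cost = (D/Q)·S = (1,750/136) × 170 = $2,187.50
Annual holding cost  = (Q/2)·H = (136/2) × 32 = $2,176.00
Total = $2,187.50 + $2,176.00 = $4,363.50

$4,363.50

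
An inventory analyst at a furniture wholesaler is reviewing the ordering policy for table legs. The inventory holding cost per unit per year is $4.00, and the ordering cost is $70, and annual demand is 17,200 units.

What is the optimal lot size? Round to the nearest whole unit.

EOQ = √(2DS/H) = √(2 × 17,200 × 70 / 4)
    = √(602,000.00) ≈ 775.89

776 units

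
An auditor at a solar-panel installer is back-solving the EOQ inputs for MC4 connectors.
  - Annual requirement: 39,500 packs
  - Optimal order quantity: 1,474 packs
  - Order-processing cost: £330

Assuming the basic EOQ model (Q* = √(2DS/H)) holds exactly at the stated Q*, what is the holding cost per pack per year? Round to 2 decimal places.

£12.00

From Q* = √(2DS/H) ⇒ Q*² = 2DS/H.
H = 2DS / Q² = 2 × 39,500 × 330 / 1,474² = 11.9990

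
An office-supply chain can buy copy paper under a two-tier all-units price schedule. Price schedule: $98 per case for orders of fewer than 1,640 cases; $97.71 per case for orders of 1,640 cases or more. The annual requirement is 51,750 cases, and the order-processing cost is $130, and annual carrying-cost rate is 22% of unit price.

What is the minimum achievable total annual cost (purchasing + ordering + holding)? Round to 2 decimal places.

$5,078,221.52

H₁ = 22%×$98 = $21.5600;  H₂ = 22%×$97.71 = $21.4962
EOQ₁ = √(2×51,750×130/21.5600) = 789.98  (< 1,640, feasible at tier 1)
EOQ₂ = √(2×51,750×130/21.4962) = 791.15  (< 1,640 → use Q = 1,640 at tier-2 price)
TC(tier 1 (EOQ₁), Q≈790.0) = $5,088,532.02
TC(tier 2, Q≈1,640.0) = $5,078,221.52
Minimum at tier 2: $5,078,221.52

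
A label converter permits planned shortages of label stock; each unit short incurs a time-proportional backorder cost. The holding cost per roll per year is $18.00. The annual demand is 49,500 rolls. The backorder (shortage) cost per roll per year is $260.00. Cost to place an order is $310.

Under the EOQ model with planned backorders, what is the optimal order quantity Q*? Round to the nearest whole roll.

Q* = √(2DS/H) · √((H + b)/b)
   = √(2 × 49,500 × 310 / 18) · √((18 + 260) / 260)
   = 1,305.756 × 1.0340 ≈ 1,350.20

1,350 rolls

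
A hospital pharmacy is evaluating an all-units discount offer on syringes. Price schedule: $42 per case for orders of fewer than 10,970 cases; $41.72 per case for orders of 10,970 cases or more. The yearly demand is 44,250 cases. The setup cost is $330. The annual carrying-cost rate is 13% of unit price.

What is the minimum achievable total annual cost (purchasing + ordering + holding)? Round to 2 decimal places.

$1,871,127.72

H₁ = 13%×$42 = $5.4600;  H₂ = 13%×$41.72 = $5.4236
EOQ₁ = √(2×44,250×330/5.4600) = 2,312.77  (< 10,970, feasible at tier 1)
EOQ₂ = √(2×44,250×330/5.4236) = 2,320.52  (< 10,970 → use Q = 10,970 at tier-2 price)
TC(tier 1 (EOQ₁), Q≈2,312.8) = $1,871,127.72
TC(tier 2, Q≈10,970.0) = $1,877,189.58
Minimum at tier 1 (EOQ₁): $1,871,127.72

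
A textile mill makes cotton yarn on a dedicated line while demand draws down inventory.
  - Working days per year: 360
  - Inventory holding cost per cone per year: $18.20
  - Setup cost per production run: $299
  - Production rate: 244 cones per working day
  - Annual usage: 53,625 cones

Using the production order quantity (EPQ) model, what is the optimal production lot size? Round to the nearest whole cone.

2,127 cones

d = 53,625/360 = 148.9583 cones/day;  effective holding cost H(1 − d/p) = 18.2·(1 − 148.9583/244) = 7.08917
Q* = √(2DS / H_eff) = √(2·53,625·299 / 7.08917) ≈ 2,126.85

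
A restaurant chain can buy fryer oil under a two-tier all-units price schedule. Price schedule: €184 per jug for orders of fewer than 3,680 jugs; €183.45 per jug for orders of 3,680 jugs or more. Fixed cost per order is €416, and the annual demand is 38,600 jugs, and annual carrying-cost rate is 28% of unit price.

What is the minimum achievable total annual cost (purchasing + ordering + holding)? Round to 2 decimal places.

€7,143,076.47

H₁ = 28%×€184 = €51.5200;  H₂ = 28%×€183.45 = €51.3660
EOQ₁ = √(2×38,600×416/51.5200) = 789.53  (< 3,680, feasible at tier 1)
EOQ₂ = √(2×38,600×416/51.3660) = 790.71  (< 3,680 → use Q = 3,680 at tier-2 price)
TC(tier 1 (EOQ₁), Q≈789.5) = €7,143,076.47
TC(tier 2, Q≈3,680.0) = €7,180,046.92
Minimum at tier 1 (EOQ₁): €7,143,076.47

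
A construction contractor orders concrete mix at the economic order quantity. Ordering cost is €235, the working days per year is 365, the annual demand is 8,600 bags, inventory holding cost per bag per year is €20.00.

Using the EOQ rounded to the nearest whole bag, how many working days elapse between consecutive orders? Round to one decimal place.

EOQ = √(2DS/H) = √(2 × 8,600 × 235 / 20)
    = √(202,100.00) ≈ 449.56 → Q = 450 bags
Days between orders = 365 / (D/Q) = 365 / 19.111 ≈ 19.099

19.1 days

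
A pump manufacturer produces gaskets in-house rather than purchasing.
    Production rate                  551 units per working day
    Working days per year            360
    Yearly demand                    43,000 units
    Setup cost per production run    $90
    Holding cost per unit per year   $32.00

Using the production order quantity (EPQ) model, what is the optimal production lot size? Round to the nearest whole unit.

556 units

Daily demand d = 43,000/360 = 119.444; p = 551; 1 − d/p = 0.78322
EPQ = √(2DS / (H(1 − d/p)))
    = √(2 × 43,000 × 90 / (32 × 0.78322)) ≈ 555.72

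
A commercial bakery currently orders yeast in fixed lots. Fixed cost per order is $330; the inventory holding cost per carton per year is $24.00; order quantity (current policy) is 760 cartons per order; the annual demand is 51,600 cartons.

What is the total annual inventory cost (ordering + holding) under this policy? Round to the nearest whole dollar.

$31,525

Annual ordering cost = (D/Q)·S = (51,600/760) × 330 = $22,405.26
Annual holding cost  = (Q/2)·H = (760/2) × 24 = $9,120.00
Total = $22,405.26 + $9,120.00 = $31,525.26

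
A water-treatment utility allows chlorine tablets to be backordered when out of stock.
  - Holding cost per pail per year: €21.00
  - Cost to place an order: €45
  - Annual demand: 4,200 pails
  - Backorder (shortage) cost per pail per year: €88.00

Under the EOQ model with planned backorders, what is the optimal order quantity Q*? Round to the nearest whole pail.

149 pails

Q* = √(2DS/H) · √((H + b)/b)
   = √(2 × 4,200 × 45 / 21) · √((21 + 88) / 88)
   = 134.164 × 1.1129 ≈ 149.32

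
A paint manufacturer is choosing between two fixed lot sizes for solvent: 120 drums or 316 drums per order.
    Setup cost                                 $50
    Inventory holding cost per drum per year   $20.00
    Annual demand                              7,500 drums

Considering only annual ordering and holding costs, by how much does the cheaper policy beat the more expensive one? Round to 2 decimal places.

For each Q, cost = (D/Q)·S + (Q/2)·H.
TC(120) = (7,500/120)×50 + (120/2)×20 = $4,325.00
TC(316) = (7,500/316)×50 + (316/2)×20 = $4,346.71
Cheaper: Q = 120.  Difference = $21.71

$21.71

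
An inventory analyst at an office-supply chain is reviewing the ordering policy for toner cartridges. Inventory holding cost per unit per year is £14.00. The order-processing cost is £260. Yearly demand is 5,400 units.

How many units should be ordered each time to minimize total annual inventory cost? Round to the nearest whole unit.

448 units

2DS/H = 2·5,400·260/14 = 200,571.43
EOQ = √200,571.43 ≈ 447.85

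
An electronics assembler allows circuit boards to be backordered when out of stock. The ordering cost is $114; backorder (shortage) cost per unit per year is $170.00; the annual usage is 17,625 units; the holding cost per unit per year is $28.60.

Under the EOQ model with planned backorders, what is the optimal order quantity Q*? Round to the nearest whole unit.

Basic EOQ = √(2·17,625·114/28.6) = 374.843
Backorder adjustment √((H+b)/b) = √((28.6+170)/170) = 1.0808
Q* = 374.843 × 1.0808 ≈ 405.15

405 units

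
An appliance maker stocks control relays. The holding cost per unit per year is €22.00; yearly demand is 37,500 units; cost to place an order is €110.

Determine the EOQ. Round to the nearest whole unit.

612 units

2DS/H = 2·37,500·110/22 = 375,000.00
EOQ = √375,000.00 ≈ 612.37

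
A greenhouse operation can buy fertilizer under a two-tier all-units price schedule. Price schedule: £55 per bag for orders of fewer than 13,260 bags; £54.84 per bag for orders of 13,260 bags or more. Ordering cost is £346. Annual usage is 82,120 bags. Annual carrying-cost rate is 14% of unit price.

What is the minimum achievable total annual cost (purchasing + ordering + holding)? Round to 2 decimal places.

£4,537,518.13

H₁ = 14%×£55 = £7.7000;  H₂ = 14%×£54.84 = £7.6776
EOQ₁ = √(2×82,120×346/7.7000) = 2,716.64  (< 13,260, feasible at tier 1)
EOQ₂ = √(2×82,120×346/7.6776) = 2,720.60  (< 13,260 → use Q = 13,260 at tier-2 price)
TC(tier 1 (EOQ₁), Q≈2,716.6) = £4,537,518.13
TC(tier 2, Q≈13,260.0) = £4,556,506.09
Minimum at tier 1 (EOQ₁): £4,537,518.13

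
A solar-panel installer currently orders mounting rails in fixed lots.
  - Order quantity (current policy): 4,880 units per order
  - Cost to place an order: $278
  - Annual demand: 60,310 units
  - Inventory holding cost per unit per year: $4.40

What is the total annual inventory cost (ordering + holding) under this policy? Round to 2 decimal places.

Orders/yr = 60,310/4,880 = 12.359; ordering cost = 12.359 × $278 = $3,435.69
Average inventory = 4,880/2 = 2440; holding cost = 2440 × $4.4 = $10,736.00
Total = $3,435.69 + $10,736.00 = $14,171.69

$14,171.69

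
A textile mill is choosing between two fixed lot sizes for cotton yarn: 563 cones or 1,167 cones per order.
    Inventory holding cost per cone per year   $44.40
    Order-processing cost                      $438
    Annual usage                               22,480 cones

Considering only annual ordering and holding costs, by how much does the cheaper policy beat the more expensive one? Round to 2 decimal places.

$4,357.14

TC(Q) = (D/Q)S + (Q/2)H
TC(563) = (22,480/563)×438 + (563/2)×44.4 = $29,987.48
TC(1,167) = (22,480/1,167)×438 + (1,167/2)×44.4 = $34,344.62
Lots of 563 are cheaper by $4,357.14.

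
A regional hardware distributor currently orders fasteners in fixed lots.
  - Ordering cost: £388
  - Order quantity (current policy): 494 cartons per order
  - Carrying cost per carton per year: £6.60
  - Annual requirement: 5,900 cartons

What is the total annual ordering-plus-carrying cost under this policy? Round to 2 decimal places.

Ordering: D/Q × S = 5,900/494 × £388 = £4,634.01
Holding:  Q/2 × H = 494/2 × £6.6 = £1,630.20
Total = £4,634.01 + £1,630.20 = £6,264.21

£6,264.21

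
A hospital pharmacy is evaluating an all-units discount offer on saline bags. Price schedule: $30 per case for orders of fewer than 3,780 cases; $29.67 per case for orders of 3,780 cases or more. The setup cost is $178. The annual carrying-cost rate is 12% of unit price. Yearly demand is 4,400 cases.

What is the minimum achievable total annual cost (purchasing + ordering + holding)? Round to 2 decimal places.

$134,374.67

H₁ = 12%×$30 = $3.6000;  H₂ = 12%×$29.67 = $3.5604
EOQ₁ = √(2×4,400×178/3.6000) = 659.63  (< 3,780, feasible at tier 1)
EOQ₂ = √(2×4,400×178/3.5604) = 663.29  (< 3,780 → use Q = 3,780 at tier-2 price)
TC(tier 1 (EOQ₁), Q≈659.6) = $134,374.67
TC(tier 2, Q≈3,780.0) = $137,484.35
Minimum at tier 1 (EOQ₁): $134,374.67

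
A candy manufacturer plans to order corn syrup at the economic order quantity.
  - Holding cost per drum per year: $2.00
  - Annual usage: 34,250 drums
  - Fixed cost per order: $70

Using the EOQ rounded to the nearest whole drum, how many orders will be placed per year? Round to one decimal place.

EOQ = √(2DS/H) = √(2 × 34,250 × 70 / 2)
    = √(2,397,500.00) ≈ 1,548.39 → Q = 1,548
Orders per year = D/Q = 34,250 / 1,548 = 22.125

22.1 orders per year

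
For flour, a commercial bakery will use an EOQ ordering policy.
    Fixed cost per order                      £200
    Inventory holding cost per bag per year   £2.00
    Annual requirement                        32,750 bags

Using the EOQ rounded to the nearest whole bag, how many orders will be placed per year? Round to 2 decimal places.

12.80 orders per year

Q* = √(2·D·S / H) = √(2·32,750·200 / 2) = √6,550,000.0 ≈ 2,559.30 → Q = 2,559
N = D/Q = 32,750/2,559 ≈ 12.798 orders/yr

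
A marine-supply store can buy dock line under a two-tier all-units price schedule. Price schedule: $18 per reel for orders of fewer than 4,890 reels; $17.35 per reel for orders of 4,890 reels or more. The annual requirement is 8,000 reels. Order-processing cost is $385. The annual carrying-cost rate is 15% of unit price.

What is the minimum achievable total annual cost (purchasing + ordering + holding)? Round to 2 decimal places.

H₁ = 15%×$18 = $2.7000;  H₂ = 15%×$17.35 = $2.6025
EOQ₁ = √(2×8,000×385/2.7000) = 1,510.46  (< 4,890, feasible at tier 1)
EOQ₂ = √(2×8,000×385/2.6025) = 1,538.49  (< 4,890 → use Q = 4,890 at tier-2 price)
TC(tier 1 (EOQ₁), Q≈1,510.5) = $148,078.23
TC(tier 2, Q≈4,890.0) = $145,792.97
Minimum at tier 2: $145,792.97

$145,792.97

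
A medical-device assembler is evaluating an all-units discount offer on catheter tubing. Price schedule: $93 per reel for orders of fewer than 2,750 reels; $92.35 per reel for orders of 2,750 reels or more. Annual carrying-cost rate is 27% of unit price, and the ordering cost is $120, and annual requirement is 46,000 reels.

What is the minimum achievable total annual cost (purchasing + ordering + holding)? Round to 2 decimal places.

$4,284,392.21

H₁ = 27%×$93 = $25.1100;  H₂ = 27%×$92.35 = $24.9345
EOQ₁ = √(2×46,000×120/25.1100) = 663.07  (< 2,750, feasible at tier 1)
EOQ₂ = √(2×46,000×120/24.9345) = 665.40  (< 2,750 → use Q = 2,750 at tier-2 price)
TC(tier 1 (EOQ₁), Q≈663.1) = $4,294,649.76
TC(tier 2, Q≈2,750.0) = $4,284,392.21
Minimum at tier 2: $4,284,392.21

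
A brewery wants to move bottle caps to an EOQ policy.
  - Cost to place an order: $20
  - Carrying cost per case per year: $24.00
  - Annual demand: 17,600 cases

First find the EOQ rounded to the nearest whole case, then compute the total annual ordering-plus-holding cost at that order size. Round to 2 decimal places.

EOQ = √(2DS/H) = √(2 × 17,600 × 20 / 24)
    = √(29,333.33) ≈ 171.27 → Q = 171 cases
Orders/yr = 17,600/171 = 102.924; ordering cost = 102.924 × $20 = $2,058.48
Average inventory = 171/2 = 85.5; holding cost = 85.5 × $24 = $2,052.00
Total = $2,058.48 + $2,052.00 = $4,110.48

$4,110.48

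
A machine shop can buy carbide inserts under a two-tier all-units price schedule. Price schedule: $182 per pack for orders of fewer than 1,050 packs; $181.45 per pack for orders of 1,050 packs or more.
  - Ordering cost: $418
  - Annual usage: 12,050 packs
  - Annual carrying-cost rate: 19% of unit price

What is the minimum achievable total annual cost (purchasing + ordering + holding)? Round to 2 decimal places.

$2,209,369.19

H₁ = 19%×$182 = $34.5800;  H₂ = 19%×$181.45 = $34.4755
EOQ₁ = √(2×12,050×418/34.5800) = 539.74  (< 1,050, feasible at tier 1)
EOQ₂ = √(2×12,050×418/34.4755) = 540.56  (< 1,050 → use Q = 1,050 at tier-2 price)
TC(tier 1 (EOQ₁), Q≈539.7) = $2,211,764.19
TC(tier 2, Q≈1,050.0) = $2,209,369.19
Minimum at tier 2: $2,209,369.19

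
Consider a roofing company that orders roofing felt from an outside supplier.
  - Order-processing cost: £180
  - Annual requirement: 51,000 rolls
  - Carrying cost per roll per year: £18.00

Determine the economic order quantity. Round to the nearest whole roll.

Optimal lot size Q* = (2 × 51,000 × £180 / £18)^½ ≈ 1,009.95

1,010 rolls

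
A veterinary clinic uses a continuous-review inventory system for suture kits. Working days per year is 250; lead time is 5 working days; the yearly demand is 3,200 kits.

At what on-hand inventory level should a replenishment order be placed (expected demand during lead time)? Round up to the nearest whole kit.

Daily demand d = 3,200 / 250 = 12.800 kits/day
Demand during lead time = 12.800 × 5 = 64.00
Reorder point = 64.00 → round up

64 kits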